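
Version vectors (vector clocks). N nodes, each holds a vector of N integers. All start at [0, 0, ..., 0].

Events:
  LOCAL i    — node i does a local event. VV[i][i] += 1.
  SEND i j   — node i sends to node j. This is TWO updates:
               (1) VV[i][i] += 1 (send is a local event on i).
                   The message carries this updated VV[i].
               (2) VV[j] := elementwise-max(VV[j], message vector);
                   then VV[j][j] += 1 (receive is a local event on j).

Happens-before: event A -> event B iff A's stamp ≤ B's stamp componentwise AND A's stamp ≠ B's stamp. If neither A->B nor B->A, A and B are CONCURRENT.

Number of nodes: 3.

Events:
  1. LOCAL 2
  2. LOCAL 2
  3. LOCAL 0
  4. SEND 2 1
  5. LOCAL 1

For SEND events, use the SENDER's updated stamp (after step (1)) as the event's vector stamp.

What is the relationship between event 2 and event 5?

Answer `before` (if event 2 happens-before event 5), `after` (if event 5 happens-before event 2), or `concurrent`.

Initial: VV[0]=[0, 0, 0]
Initial: VV[1]=[0, 0, 0]
Initial: VV[2]=[0, 0, 0]
Event 1: LOCAL 2: VV[2][2]++ -> VV[2]=[0, 0, 1]
Event 2: LOCAL 2: VV[2][2]++ -> VV[2]=[0, 0, 2]
Event 3: LOCAL 0: VV[0][0]++ -> VV[0]=[1, 0, 0]
Event 4: SEND 2->1: VV[2][2]++ -> VV[2]=[0, 0, 3], msg_vec=[0, 0, 3]; VV[1]=max(VV[1],msg_vec) then VV[1][1]++ -> VV[1]=[0, 1, 3]
Event 5: LOCAL 1: VV[1][1]++ -> VV[1]=[0, 2, 3]
Event 2 stamp: [0, 0, 2]
Event 5 stamp: [0, 2, 3]
[0, 0, 2] <= [0, 2, 3]? True
[0, 2, 3] <= [0, 0, 2]? False
Relation: before

Answer: before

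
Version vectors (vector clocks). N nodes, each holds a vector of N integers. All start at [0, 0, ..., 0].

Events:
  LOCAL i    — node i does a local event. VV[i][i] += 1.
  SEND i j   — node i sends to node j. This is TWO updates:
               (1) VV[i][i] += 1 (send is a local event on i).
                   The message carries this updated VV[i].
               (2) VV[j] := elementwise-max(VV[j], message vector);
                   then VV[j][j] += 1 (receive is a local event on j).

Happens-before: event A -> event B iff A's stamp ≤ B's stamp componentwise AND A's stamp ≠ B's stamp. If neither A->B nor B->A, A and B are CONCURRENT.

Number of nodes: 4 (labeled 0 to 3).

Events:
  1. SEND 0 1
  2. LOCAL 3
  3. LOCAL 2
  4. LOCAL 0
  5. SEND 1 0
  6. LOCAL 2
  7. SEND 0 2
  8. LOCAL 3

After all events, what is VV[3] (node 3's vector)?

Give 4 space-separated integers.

Answer: 0 0 0 2

Derivation:
Initial: VV[0]=[0, 0, 0, 0]
Initial: VV[1]=[0, 0, 0, 0]
Initial: VV[2]=[0, 0, 0, 0]
Initial: VV[3]=[0, 0, 0, 0]
Event 1: SEND 0->1: VV[0][0]++ -> VV[0]=[1, 0, 0, 0], msg_vec=[1, 0, 0, 0]; VV[1]=max(VV[1],msg_vec) then VV[1][1]++ -> VV[1]=[1, 1, 0, 0]
Event 2: LOCAL 3: VV[3][3]++ -> VV[3]=[0, 0, 0, 1]
Event 3: LOCAL 2: VV[2][2]++ -> VV[2]=[0, 0, 1, 0]
Event 4: LOCAL 0: VV[0][0]++ -> VV[0]=[2, 0, 0, 0]
Event 5: SEND 1->0: VV[1][1]++ -> VV[1]=[1, 2, 0, 0], msg_vec=[1, 2, 0, 0]; VV[0]=max(VV[0],msg_vec) then VV[0][0]++ -> VV[0]=[3, 2, 0, 0]
Event 6: LOCAL 2: VV[2][2]++ -> VV[2]=[0, 0, 2, 0]
Event 7: SEND 0->2: VV[0][0]++ -> VV[0]=[4, 2, 0, 0], msg_vec=[4, 2, 0, 0]; VV[2]=max(VV[2],msg_vec) then VV[2][2]++ -> VV[2]=[4, 2, 3, 0]
Event 8: LOCAL 3: VV[3][3]++ -> VV[3]=[0, 0, 0, 2]
Final vectors: VV[0]=[4, 2, 0, 0]; VV[1]=[1, 2, 0, 0]; VV[2]=[4, 2, 3, 0]; VV[3]=[0, 0, 0, 2]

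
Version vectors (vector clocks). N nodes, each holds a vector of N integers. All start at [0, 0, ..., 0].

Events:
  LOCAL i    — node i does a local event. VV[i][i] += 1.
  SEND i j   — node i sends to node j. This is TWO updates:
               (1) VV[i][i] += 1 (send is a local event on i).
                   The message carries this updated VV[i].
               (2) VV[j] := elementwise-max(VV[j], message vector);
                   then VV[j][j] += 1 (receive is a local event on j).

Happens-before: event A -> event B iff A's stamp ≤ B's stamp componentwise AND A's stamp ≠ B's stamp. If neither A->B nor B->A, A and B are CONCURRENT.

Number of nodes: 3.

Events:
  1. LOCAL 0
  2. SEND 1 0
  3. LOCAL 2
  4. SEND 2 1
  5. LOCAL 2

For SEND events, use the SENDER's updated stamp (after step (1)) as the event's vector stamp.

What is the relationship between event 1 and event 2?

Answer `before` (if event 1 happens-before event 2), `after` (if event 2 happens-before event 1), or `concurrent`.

Answer: concurrent

Derivation:
Initial: VV[0]=[0, 0, 0]
Initial: VV[1]=[0, 0, 0]
Initial: VV[2]=[0, 0, 0]
Event 1: LOCAL 0: VV[0][0]++ -> VV[0]=[1, 0, 0]
Event 2: SEND 1->0: VV[1][1]++ -> VV[1]=[0, 1, 0], msg_vec=[0, 1, 0]; VV[0]=max(VV[0],msg_vec) then VV[0][0]++ -> VV[0]=[2, 1, 0]
Event 3: LOCAL 2: VV[2][2]++ -> VV[2]=[0, 0, 1]
Event 4: SEND 2->1: VV[2][2]++ -> VV[2]=[0, 0, 2], msg_vec=[0, 0, 2]; VV[1]=max(VV[1],msg_vec) then VV[1][1]++ -> VV[1]=[0, 2, 2]
Event 5: LOCAL 2: VV[2][2]++ -> VV[2]=[0, 0, 3]
Event 1 stamp: [1, 0, 0]
Event 2 stamp: [0, 1, 0]
[1, 0, 0] <= [0, 1, 0]? False
[0, 1, 0] <= [1, 0, 0]? False
Relation: concurrent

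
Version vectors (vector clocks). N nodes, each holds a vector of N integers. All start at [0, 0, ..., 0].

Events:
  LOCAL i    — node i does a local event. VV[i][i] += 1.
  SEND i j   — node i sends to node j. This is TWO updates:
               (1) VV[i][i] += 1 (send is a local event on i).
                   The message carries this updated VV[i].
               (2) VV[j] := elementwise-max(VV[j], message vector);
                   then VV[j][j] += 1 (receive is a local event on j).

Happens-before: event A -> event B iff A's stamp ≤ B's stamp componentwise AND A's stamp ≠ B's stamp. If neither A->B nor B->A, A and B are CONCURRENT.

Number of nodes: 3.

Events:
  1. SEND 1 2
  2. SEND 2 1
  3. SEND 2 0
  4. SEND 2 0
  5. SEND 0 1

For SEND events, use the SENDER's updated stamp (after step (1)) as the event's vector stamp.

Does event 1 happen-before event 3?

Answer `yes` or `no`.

Initial: VV[0]=[0, 0, 0]
Initial: VV[1]=[0, 0, 0]
Initial: VV[2]=[0, 0, 0]
Event 1: SEND 1->2: VV[1][1]++ -> VV[1]=[0, 1, 0], msg_vec=[0, 1, 0]; VV[2]=max(VV[2],msg_vec) then VV[2][2]++ -> VV[2]=[0, 1, 1]
Event 2: SEND 2->1: VV[2][2]++ -> VV[2]=[0, 1, 2], msg_vec=[0, 1, 2]; VV[1]=max(VV[1],msg_vec) then VV[1][1]++ -> VV[1]=[0, 2, 2]
Event 3: SEND 2->0: VV[2][2]++ -> VV[2]=[0, 1, 3], msg_vec=[0, 1, 3]; VV[0]=max(VV[0],msg_vec) then VV[0][0]++ -> VV[0]=[1, 1, 3]
Event 4: SEND 2->0: VV[2][2]++ -> VV[2]=[0, 1, 4], msg_vec=[0, 1, 4]; VV[0]=max(VV[0],msg_vec) then VV[0][0]++ -> VV[0]=[2, 1, 4]
Event 5: SEND 0->1: VV[0][0]++ -> VV[0]=[3, 1, 4], msg_vec=[3, 1, 4]; VV[1]=max(VV[1],msg_vec) then VV[1][1]++ -> VV[1]=[3, 3, 4]
Event 1 stamp: [0, 1, 0]
Event 3 stamp: [0, 1, 3]
[0, 1, 0] <= [0, 1, 3]? True. Equal? False. Happens-before: True

Answer: yes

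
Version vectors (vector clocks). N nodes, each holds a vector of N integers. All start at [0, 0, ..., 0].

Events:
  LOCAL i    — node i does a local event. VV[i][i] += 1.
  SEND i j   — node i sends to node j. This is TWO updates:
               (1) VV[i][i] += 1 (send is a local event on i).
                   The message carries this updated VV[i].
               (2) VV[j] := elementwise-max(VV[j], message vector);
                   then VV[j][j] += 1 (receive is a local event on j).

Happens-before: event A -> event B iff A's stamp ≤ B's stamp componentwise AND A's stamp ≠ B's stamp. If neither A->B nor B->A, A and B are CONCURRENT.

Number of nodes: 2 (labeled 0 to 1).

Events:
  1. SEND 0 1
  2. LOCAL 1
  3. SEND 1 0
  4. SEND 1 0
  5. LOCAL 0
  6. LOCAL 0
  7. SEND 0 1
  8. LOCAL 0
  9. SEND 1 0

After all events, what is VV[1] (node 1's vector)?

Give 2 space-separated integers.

Answer: 6 6

Derivation:
Initial: VV[0]=[0, 0]
Initial: VV[1]=[0, 0]
Event 1: SEND 0->1: VV[0][0]++ -> VV[0]=[1, 0], msg_vec=[1, 0]; VV[1]=max(VV[1],msg_vec) then VV[1][1]++ -> VV[1]=[1, 1]
Event 2: LOCAL 1: VV[1][1]++ -> VV[1]=[1, 2]
Event 3: SEND 1->0: VV[1][1]++ -> VV[1]=[1, 3], msg_vec=[1, 3]; VV[0]=max(VV[0],msg_vec) then VV[0][0]++ -> VV[0]=[2, 3]
Event 4: SEND 1->0: VV[1][1]++ -> VV[1]=[1, 4], msg_vec=[1, 4]; VV[0]=max(VV[0],msg_vec) then VV[0][0]++ -> VV[0]=[3, 4]
Event 5: LOCAL 0: VV[0][0]++ -> VV[0]=[4, 4]
Event 6: LOCAL 0: VV[0][0]++ -> VV[0]=[5, 4]
Event 7: SEND 0->1: VV[0][0]++ -> VV[0]=[6, 4], msg_vec=[6, 4]; VV[1]=max(VV[1],msg_vec) then VV[1][1]++ -> VV[1]=[6, 5]
Event 8: LOCAL 0: VV[0][0]++ -> VV[0]=[7, 4]
Event 9: SEND 1->0: VV[1][1]++ -> VV[1]=[6, 6], msg_vec=[6, 6]; VV[0]=max(VV[0],msg_vec) then VV[0][0]++ -> VV[0]=[8, 6]
Final vectors: VV[0]=[8, 6]; VV[1]=[6, 6]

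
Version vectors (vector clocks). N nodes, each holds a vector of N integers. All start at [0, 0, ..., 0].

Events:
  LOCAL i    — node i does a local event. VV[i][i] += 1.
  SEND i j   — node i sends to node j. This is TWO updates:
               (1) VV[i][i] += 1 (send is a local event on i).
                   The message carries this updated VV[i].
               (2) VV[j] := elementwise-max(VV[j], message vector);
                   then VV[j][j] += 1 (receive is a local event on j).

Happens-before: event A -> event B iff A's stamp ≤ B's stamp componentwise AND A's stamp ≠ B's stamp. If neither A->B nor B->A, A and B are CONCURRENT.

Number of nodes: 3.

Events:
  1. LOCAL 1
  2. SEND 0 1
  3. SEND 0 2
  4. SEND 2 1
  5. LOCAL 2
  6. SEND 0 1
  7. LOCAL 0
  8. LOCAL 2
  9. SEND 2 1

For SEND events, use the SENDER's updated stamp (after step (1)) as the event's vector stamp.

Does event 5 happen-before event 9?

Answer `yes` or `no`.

Initial: VV[0]=[0, 0, 0]
Initial: VV[1]=[0, 0, 0]
Initial: VV[2]=[0, 0, 0]
Event 1: LOCAL 1: VV[1][1]++ -> VV[1]=[0, 1, 0]
Event 2: SEND 0->1: VV[0][0]++ -> VV[0]=[1, 0, 0], msg_vec=[1, 0, 0]; VV[1]=max(VV[1],msg_vec) then VV[1][1]++ -> VV[1]=[1, 2, 0]
Event 3: SEND 0->2: VV[0][0]++ -> VV[0]=[2, 0, 0], msg_vec=[2, 0, 0]; VV[2]=max(VV[2],msg_vec) then VV[2][2]++ -> VV[2]=[2, 0, 1]
Event 4: SEND 2->1: VV[2][2]++ -> VV[2]=[2, 0, 2], msg_vec=[2, 0, 2]; VV[1]=max(VV[1],msg_vec) then VV[1][1]++ -> VV[1]=[2, 3, 2]
Event 5: LOCAL 2: VV[2][2]++ -> VV[2]=[2, 0, 3]
Event 6: SEND 0->1: VV[0][0]++ -> VV[0]=[3, 0, 0], msg_vec=[3, 0, 0]; VV[1]=max(VV[1],msg_vec) then VV[1][1]++ -> VV[1]=[3, 4, 2]
Event 7: LOCAL 0: VV[0][0]++ -> VV[0]=[4, 0, 0]
Event 8: LOCAL 2: VV[2][2]++ -> VV[2]=[2, 0, 4]
Event 9: SEND 2->1: VV[2][2]++ -> VV[2]=[2, 0, 5], msg_vec=[2, 0, 5]; VV[1]=max(VV[1],msg_vec) then VV[1][1]++ -> VV[1]=[3, 5, 5]
Event 5 stamp: [2, 0, 3]
Event 9 stamp: [2, 0, 5]
[2, 0, 3] <= [2, 0, 5]? True. Equal? False. Happens-before: True

Answer: yes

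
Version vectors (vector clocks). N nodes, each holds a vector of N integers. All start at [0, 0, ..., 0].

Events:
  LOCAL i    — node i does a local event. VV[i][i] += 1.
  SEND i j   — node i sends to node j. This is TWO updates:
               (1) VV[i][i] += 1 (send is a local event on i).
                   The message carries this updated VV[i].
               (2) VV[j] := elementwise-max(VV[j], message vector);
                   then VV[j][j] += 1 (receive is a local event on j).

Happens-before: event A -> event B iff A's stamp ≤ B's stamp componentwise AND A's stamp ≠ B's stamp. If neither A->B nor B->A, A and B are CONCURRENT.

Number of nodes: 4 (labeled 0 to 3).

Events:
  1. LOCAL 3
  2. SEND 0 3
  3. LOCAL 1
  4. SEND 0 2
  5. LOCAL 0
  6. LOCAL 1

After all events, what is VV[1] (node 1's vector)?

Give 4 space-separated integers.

Initial: VV[0]=[0, 0, 0, 0]
Initial: VV[1]=[0, 0, 0, 0]
Initial: VV[2]=[0, 0, 0, 0]
Initial: VV[3]=[0, 0, 0, 0]
Event 1: LOCAL 3: VV[3][3]++ -> VV[3]=[0, 0, 0, 1]
Event 2: SEND 0->3: VV[0][0]++ -> VV[0]=[1, 0, 0, 0], msg_vec=[1, 0, 0, 0]; VV[3]=max(VV[3],msg_vec) then VV[3][3]++ -> VV[3]=[1, 0, 0, 2]
Event 3: LOCAL 1: VV[1][1]++ -> VV[1]=[0, 1, 0, 0]
Event 4: SEND 0->2: VV[0][0]++ -> VV[0]=[2, 0, 0, 0], msg_vec=[2, 0, 0, 0]; VV[2]=max(VV[2],msg_vec) then VV[2][2]++ -> VV[2]=[2, 0, 1, 0]
Event 5: LOCAL 0: VV[0][0]++ -> VV[0]=[3, 0, 0, 0]
Event 6: LOCAL 1: VV[1][1]++ -> VV[1]=[0, 2, 0, 0]
Final vectors: VV[0]=[3, 0, 0, 0]; VV[1]=[0, 2, 0, 0]; VV[2]=[2, 0, 1, 0]; VV[3]=[1, 0, 0, 2]

Answer: 0 2 0 0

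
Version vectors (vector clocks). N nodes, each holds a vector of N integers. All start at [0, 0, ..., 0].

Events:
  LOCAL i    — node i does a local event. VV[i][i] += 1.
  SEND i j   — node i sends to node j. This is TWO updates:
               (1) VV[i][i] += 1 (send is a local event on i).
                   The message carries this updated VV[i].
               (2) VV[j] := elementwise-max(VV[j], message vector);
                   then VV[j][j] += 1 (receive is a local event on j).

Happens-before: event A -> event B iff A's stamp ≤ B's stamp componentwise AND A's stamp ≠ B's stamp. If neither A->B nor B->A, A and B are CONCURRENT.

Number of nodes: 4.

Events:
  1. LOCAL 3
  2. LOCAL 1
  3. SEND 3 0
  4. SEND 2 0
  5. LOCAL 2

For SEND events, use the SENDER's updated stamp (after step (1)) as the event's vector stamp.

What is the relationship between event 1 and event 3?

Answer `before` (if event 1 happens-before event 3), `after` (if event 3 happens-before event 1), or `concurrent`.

Answer: before

Derivation:
Initial: VV[0]=[0, 0, 0, 0]
Initial: VV[1]=[0, 0, 0, 0]
Initial: VV[2]=[0, 0, 0, 0]
Initial: VV[3]=[0, 0, 0, 0]
Event 1: LOCAL 3: VV[3][3]++ -> VV[3]=[0, 0, 0, 1]
Event 2: LOCAL 1: VV[1][1]++ -> VV[1]=[0, 1, 0, 0]
Event 3: SEND 3->0: VV[3][3]++ -> VV[3]=[0, 0, 0, 2], msg_vec=[0, 0, 0, 2]; VV[0]=max(VV[0],msg_vec) then VV[0][0]++ -> VV[0]=[1, 0, 0, 2]
Event 4: SEND 2->0: VV[2][2]++ -> VV[2]=[0, 0, 1, 0], msg_vec=[0, 0, 1, 0]; VV[0]=max(VV[0],msg_vec) then VV[0][0]++ -> VV[0]=[2, 0, 1, 2]
Event 5: LOCAL 2: VV[2][2]++ -> VV[2]=[0, 0, 2, 0]
Event 1 stamp: [0, 0, 0, 1]
Event 3 stamp: [0, 0, 0, 2]
[0, 0, 0, 1] <= [0, 0, 0, 2]? True
[0, 0, 0, 2] <= [0, 0, 0, 1]? False
Relation: before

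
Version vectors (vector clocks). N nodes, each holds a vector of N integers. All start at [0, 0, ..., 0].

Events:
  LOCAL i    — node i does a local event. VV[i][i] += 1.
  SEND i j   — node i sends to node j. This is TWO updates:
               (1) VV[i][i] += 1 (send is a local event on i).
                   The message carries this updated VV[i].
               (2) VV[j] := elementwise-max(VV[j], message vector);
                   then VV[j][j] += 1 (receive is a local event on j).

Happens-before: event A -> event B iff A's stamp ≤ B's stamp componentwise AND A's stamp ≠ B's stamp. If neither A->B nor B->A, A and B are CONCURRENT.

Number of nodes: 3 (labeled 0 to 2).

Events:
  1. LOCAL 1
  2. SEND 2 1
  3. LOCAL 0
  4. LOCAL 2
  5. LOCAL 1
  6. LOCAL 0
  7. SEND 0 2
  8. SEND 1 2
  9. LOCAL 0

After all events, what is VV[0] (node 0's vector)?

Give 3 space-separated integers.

Initial: VV[0]=[0, 0, 0]
Initial: VV[1]=[0, 0, 0]
Initial: VV[2]=[0, 0, 0]
Event 1: LOCAL 1: VV[1][1]++ -> VV[1]=[0, 1, 0]
Event 2: SEND 2->1: VV[2][2]++ -> VV[2]=[0, 0, 1], msg_vec=[0, 0, 1]; VV[1]=max(VV[1],msg_vec) then VV[1][1]++ -> VV[1]=[0, 2, 1]
Event 3: LOCAL 0: VV[0][0]++ -> VV[0]=[1, 0, 0]
Event 4: LOCAL 2: VV[2][2]++ -> VV[2]=[0, 0, 2]
Event 5: LOCAL 1: VV[1][1]++ -> VV[1]=[0, 3, 1]
Event 6: LOCAL 0: VV[0][0]++ -> VV[0]=[2, 0, 0]
Event 7: SEND 0->2: VV[0][0]++ -> VV[0]=[3, 0, 0], msg_vec=[3, 0, 0]; VV[2]=max(VV[2],msg_vec) then VV[2][2]++ -> VV[2]=[3, 0, 3]
Event 8: SEND 1->2: VV[1][1]++ -> VV[1]=[0, 4, 1], msg_vec=[0, 4, 1]; VV[2]=max(VV[2],msg_vec) then VV[2][2]++ -> VV[2]=[3, 4, 4]
Event 9: LOCAL 0: VV[0][0]++ -> VV[0]=[4, 0, 0]
Final vectors: VV[0]=[4, 0, 0]; VV[1]=[0, 4, 1]; VV[2]=[3, 4, 4]

Answer: 4 0 0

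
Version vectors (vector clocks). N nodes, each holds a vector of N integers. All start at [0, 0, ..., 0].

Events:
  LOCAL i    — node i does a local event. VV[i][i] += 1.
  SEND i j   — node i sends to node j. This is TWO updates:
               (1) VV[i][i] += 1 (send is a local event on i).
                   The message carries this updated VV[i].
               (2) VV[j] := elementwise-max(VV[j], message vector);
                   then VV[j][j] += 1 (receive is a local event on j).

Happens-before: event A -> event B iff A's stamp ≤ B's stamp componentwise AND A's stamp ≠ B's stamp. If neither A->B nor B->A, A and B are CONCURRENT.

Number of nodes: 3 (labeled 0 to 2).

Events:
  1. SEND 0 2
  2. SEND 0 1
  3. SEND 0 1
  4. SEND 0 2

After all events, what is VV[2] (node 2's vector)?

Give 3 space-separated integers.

Answer: 4 0 2

Derivation:
Initial: VV[0]=[0, 0, 0]
Initial: VV[1]=[0, 0, 0]
Initial: VV[2]=[0, 0, 0]
Event 1: SEND 0->2: VV[0][0]++ -> VV[0]=[1, 0, 0], msg_vec=[1, 0, 0]; VV[2]=max(VV[2],msg_vec) then VV[2][2]++ -> VV[2]=[1, 0, 1]
Event 2: SEND 0->1: VV[0][0]++ -> VV[0]=[2, 0, 0], msg_vec=[2, 0, 0]; VV[1]=max(VV[1],msg_vec) then VV[1][1]++ -> VV[1]=[2, 1, 0]
Event 3: SEND 0->1: VV[0][0]++ -> VV[0]=[3, 0, 0], msg_vec=[3, 0, 0]; VV[1]=max(VV[1],msg_vec) then VV[1][1]++ -> VV[1]=[3, 2, 0]
Event 4: SEND 0->2: VV[0][0]++ -> VV[0]=[4, 0, 0], msg_vec=[4, 0, 0]; VV[2]=max(VV[2],msg_vec) then VV[2][2]++ -> VV[2]=[4, 0, 2]
Final vectors: VV[0]=[4, 0, 0]; VV[1]=[3, 2, 0]; VV[2]=[4, 0, 2]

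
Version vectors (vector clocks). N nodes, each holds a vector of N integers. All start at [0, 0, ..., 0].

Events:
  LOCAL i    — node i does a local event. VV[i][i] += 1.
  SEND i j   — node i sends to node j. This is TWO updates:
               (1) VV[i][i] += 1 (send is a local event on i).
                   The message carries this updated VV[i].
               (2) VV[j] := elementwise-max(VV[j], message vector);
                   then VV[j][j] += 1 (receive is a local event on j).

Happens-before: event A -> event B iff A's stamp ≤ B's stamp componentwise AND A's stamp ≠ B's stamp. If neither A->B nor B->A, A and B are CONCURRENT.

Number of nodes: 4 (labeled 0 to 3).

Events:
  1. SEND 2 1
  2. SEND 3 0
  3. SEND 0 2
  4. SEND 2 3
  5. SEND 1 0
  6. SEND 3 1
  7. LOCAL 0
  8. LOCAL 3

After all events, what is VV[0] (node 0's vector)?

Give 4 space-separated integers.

Answer: 4 2 1 1

Derivation:
Initial: VV[0]=[0, 0, 0, 0]
Initial: VV[1]=[0, 0, 0, 0]
Initial: VV[2]=[0, 0, 0, 0]
Initial: VV[3]=[0, 0, 0, 0]
Event 1: SEND 2->1: VV[2][2]++ -> VV[2]=[0, 0, 1, 0], msg_vec=[0, 0, 1, 0]; VV[1]=max(VV[1],msg_vec) then VV[1][1]++ -> VV[1]=[0, 1, 1, 0]
Event 2: SEND 3->0: VV[3][3]++ -> VV[3]=[0, 0, 0, 1], msg_vec=[0, 0, 0, 1]; VV[0]=max(VV[0],msg_vec) then VV[0][0]++ -> VV[0]=[1, 0, 0, 1]
Event 3: SEND 0->2: VV[0][0]++ -> VV[0]=[2, 0, 0, 1], msg_vec=[2, 0, 0, 1]; VV[2]=max(VV[2],msg_vec) then VV[2][2]++ -> VV[2]=[2, 0, 2, 1]
Event 4: SEND 2->3: VV[2][2]++ -> VV[2]=[2, 0, 3, 1], msg_vec=[2, 0, 3, 1]; VV[3]=max(VV[3],msg_vec) then VV[3][3]++ -> VV[3]=[2, 0, 3, 2]
Event 5: SEND 1->0: VV[1][1]++ -> VV[1]=[0, 2, 1, 0], msg_vec=[0, 2, 1, 0]; VV[0]=max(VV[0],msg_vec) then VV[0][0]++ -> VV[0]=[3, 2, 1, 1]
Event 6: SEND 3->1: VV[3][3]++ -> VV[3]=[2, 0, 3, 3], msg_vec=[2, 0, 3, 3]; VV[1]=max(VV[1],msg_vec) then VV[1][1]++ -> VV[1]=[2, 3, 3, 3]
Event 7: LOCAL 0: VV[0][0]++ -> VV[0]=[4, 2, 1, 1]
Event 8: LOCAL 3: VV[3][3]++ -> VV[3]=[2, 0, 3, 4]
Final vectors: VV[0]=[4, 2, 1, 1]; VV[1]=[2, 3, 3, 3]; VV[2]=[2, 0, 3, 1]; VV[3]=[2, 0, 3, 4]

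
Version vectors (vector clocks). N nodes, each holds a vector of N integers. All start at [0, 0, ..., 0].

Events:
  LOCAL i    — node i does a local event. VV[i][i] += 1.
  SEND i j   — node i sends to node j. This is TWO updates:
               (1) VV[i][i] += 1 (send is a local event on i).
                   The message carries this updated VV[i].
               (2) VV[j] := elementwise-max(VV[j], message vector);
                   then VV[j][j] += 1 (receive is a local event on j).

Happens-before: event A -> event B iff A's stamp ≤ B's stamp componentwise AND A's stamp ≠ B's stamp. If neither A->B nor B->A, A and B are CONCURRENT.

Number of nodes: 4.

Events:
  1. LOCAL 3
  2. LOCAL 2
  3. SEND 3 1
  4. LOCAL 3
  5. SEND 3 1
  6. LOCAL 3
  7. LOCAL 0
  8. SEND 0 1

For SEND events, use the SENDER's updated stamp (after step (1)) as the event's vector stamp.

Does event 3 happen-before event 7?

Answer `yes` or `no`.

Initial: VV[0]=[0, 0, 0, 0]
Initial: VV[1]=[0, 0, 0, 0]
Initial: VV[2]=[0, 0, 0, 0]
Initial: VV[3]=[0, 0, 0, 0]
Event 1: LOCAL 3: VV[3][3]++ -> VV[3]=[0, 0, 0, 1]
Event 2: LOCAL 2: VV[2][2]++ -> VV[2]=[0, 0, 1, 0]
Event 3: SEND 3->1: VV[3][3]++ -> VV[3]=[0, 0, 0, 2], msg_vec=[0, 0, 0, 2]; VV[1]=max(VV[1],msg_vec) then VV[1][1]++ -> VV[1]=[0, 1, 0, 2]
Event 4: LOCAL 3: VV[3][3]++ -> VV[3]=[0, 0, 0, 3]
Event 5: SEND 3->1: VV[3][3]++ -> VV[3]=[0, 0, 0, 4], msg_vec=[0, 0, 0, 4]; VV[1]=max(VV[1],msg_vec) then VV[1][1]++ -> VV[1]=[0, 2, 0, 4]
Event 6: LOCAL 3: VV[3][3]++ -> VV[3]=[0, 0, 0, 5]
Event 7: LOCAL 0: VV[0][0]++ -> VV[0]=[1, 0, 0, 0]
Event 8: SEND 0->1: VV[0][0]++ -> VV[0]=[2, 0, 0, 0], msg_vec=[2, 0, 0, 0]; VV[1]=max(VV[1],msg_vec) then VV[1][1]++ -> VV[1]=[2, 3, 0, 4]
Event 3 stamp: [0, 0, 0, 2]
Event 7 stamp: [1, 0, 0, 0]
[0, 0, 0, 2] <= [1, 0, 0, 0]? False. Equal? False. Happens-before: False

Answer: no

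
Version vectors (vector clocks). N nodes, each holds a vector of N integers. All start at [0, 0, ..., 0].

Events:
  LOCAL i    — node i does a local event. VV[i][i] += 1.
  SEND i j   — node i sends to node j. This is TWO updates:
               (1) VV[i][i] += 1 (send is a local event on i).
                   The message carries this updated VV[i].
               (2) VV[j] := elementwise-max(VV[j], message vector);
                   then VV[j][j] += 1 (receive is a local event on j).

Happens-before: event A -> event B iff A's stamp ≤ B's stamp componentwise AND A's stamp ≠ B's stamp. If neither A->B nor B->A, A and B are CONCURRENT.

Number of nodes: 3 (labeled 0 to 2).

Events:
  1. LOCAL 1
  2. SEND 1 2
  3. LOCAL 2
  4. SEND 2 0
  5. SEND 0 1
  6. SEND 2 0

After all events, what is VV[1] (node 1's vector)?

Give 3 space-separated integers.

Answer: 2 3 3

Derivation:
Initial: VV[0]=[0, 0, 0]
Initial: VV[1]=[0, 0, 0]
Initial: VV[2]=[0, 0, 0]
Event 1: LOCAL 1: VV[1][1]++ -> VV[1]=[0, 1, 0]
Event 2: SEND 1->2: VV[1][1]++ -> VV[1]=[0, 2, 0], msg_vec=[0, 2, 0]; VV[2]=max(VV[2],msg_vec) then VV[2][2]++ -> VV[2]=[0, 2, 1]
Event 3: LOCAL 2: VV[2][2]++ -> VV[2]=[0, 2, 2]
Event 4: SEND 2->0: VV[2][2]++ -> VV[2]=[0, 2, 3], msg_vec=[0, 2, 3]; VV[0]=max(VV[0],msg_vec) then VV[0][0]++ -> VV[0]=[1, 2, 3]
Event 5: SEND 0->1: VV[0][0]++ -> VV[0]=[2, 2, 3], msg_vec=[2, 2, 3]; VV[1]=max(VV[1],msg_vec) then VV[1][1]++ -> VV[1]=[2, 3, 3]
Event 6: SEND 2->0: VV[2][2]++ -> VV[2]=[0, 2, 4], msg_vec=[0, 2, 4]; VV[0]=max(VV[0],msg_vec) then VV[0][0]++ -> VV[0]=[3, 2, 4]
Final vectors: VV[0]=[3, 2, 4]; VV[1]=[2, 3, 3]; VV[2]=[0, 2, 4]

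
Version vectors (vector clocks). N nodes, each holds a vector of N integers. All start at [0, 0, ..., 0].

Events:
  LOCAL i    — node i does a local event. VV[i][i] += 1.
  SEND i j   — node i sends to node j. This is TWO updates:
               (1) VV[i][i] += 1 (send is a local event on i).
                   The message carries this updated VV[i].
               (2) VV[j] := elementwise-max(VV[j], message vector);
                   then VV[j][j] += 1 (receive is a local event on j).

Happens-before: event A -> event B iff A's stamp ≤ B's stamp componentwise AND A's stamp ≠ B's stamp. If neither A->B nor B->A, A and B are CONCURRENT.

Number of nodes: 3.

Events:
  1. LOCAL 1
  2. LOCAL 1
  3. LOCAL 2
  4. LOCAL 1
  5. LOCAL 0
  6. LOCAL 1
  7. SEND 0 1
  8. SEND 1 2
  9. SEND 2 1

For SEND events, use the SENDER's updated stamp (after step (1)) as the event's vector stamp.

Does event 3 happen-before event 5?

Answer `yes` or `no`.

Answer: no

Derivation:
Initial: VV[0]=[0, 0, 0]
Initial: VV[1]=[0, 0, 0]
Initial: VV[2]=[0, 0, 0]
Event 1: LOCAL 1: VV[1][1]++ -> VV[1]=[0, 1, 0]
Event 2: LOCAL 1: VV[1][1]++ -> VV[1]=[0, 2, 0]
Event 3: LOCAL 2: VV[2][2]++ -> VV[2]=[0, 0, 1]
Event 4: LOCAL 1: VV[1][1]++ -> VV[1]=[0, 3, 0]
Event 5: LOCAL 0: VV[0][0]++ -> VV[0]=[1, 0, 0]
Event 6: LOCAL 1: VV[1][1]++ -> VV[1]=[0, 4, 0]
Event 7: SEND 0->1: VV[0][0]++ -> VV[0]=[2, 0, 0], msg_vec=[2, 0, 0]; VV[1]=max(VV[1],msg_vec) then VV[1][1]++ -> VV[1]=[2, 5, 0]
Event 8: SEND 1->2: VV[1][1]++ -> VV[1]=[2, 6, 0], msg_vec=[2, 6, 0]; VV[2]=max(VV[2],msg_vec) then VV[2][2]++ -> VV[2]=[2, 6, 2]
Event 9: SEND 2->1: VV[2][2]++ -> VV[2]=[2, 6, 3], msg_vec=[2, 6, 3]; VV[1]=max(VV[1],msg_vec) then VV[1][1]++ -> VV[1]=[2, 7, 3]
Event 3 stamp: [0, 0, 1]
Event 5 stamp: [1, 0, 0]
[0, 0, 1] <= [1, 0, 0]? False. Equal? False. Happens-before: False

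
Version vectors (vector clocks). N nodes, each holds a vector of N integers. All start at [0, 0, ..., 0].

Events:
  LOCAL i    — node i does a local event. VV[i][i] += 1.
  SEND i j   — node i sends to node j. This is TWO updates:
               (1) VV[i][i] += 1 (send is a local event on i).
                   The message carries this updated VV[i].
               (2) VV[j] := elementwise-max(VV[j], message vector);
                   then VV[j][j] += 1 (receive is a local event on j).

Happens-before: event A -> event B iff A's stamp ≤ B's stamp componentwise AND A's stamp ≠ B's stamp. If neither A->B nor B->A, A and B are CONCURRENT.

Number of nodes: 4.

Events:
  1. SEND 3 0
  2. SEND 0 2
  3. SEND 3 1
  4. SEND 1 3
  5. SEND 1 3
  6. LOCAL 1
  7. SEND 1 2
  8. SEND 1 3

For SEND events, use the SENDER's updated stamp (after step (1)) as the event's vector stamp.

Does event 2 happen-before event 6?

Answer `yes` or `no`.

Answer: no

Derivation:
Initial: VV[0]=[0, 0, 0, 0]
Initial: VV[1]=[0, 0, 0, 0]
Initial: VV[2]=[0, 0, 0, 0]
Initial: VV[3]=[0, 0, 0, 0]
Event 1: SEND 3->0: VV[3][3]++ -> VV[3]=[0, 0, 0, 1], msg_vec=[0, 0, 0, 1]; VV[0]=max(VV[0],msg_vec) then VV[0][0]++ -> VV[0]=[1, 0, 0, 1]
Event 2: SEND 0->2: VV[0][0]++ -> VV[0]=[2, 0, 0, 1], msg_vec=[2, 0, 0, 1]; VV[2]=max(VV[2],msg_vec) then VV[2][2]++ -> VV[2]=[2, 0, 1, 1]
Event 3: SEND 3->1: VV[3][3]++ -> VV[3]=[0, 0, 0, 2], msg_vec=[0, 0, 0, 2]; VV[1]=max(VV[1],msg_vec) then VV[1][1]++ -> VV[1]=[0, 1, 0, 2]
Event 4: SEND 1->3: VV[1][1]++ -> VV[1]=[0, 2, 0, 2], msg_vec=[0, 2, 0, 2]; VV[3]=max(VV[3],msg_vec) then VV[3][3]++ -> VV[3]=[0, 2, 0, 3]
Event 5: SEND 1->3: VV[1][1]++ -> VV[1]=[0, 3, 0, 2], msg_vec=[0, 3, 0, 2]; VV[3]=max(VV[3],msg_vec) then VV[3][3]++ -> VV[3]=[0, 3, 0, 4]
Event 6: LOCAL 1: VV[1][1]++ -> VV[1]=[0, 4, 0, 2]
Event 7: SEND 1->2: VV[1][1]++ -> VV[1]=[0, 5, 0, 2], msg_vec=[0, 5, 0, 2]; VV[2]=max(VV[2],msg_vec) then VV[2][2]++ -> VV[2]=[2, 5, 2, 2]
Event 8: SEND 1->3: VV[1][1]++ -> VV[1]=[0, 6, 0, 2], msg_vec=[0, 6, 0, 2]; VV[3]=max(VV[3],msg_vec) then VV[3][3]++ -> VV[3]=[0, 6, 0, 5]
Event 2 stamp: [2, 0, 0, 1]
Event 6 stamp: [0, 4, 0, 2]
[2, 0, 0, 1] <= [0, 4, 0, 2]? False. Equal? False. Happens-before: False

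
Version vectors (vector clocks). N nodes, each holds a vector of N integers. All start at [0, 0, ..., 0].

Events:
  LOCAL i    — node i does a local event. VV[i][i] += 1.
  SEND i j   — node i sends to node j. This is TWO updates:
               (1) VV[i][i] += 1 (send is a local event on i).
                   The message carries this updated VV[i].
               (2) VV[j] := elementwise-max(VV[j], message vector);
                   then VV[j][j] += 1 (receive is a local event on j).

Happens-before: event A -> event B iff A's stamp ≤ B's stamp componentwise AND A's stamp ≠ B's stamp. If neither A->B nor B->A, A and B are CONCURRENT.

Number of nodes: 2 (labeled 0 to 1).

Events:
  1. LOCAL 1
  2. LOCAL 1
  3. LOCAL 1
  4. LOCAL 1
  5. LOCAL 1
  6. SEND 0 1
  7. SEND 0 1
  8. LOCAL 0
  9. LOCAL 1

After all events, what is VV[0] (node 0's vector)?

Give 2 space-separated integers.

Answer: 3 0

Derivation:
Initial: VV[0]=[0, 0]
Initial: VV[1]=[0, 0]
Event 1: LOCAL 1: VV[1][1]++ -> VV[1]=[0, 1]
Event 2: LOCAL 1: VV[1][1]++ -> VV[1]=[0, 2]
Event 3: LOCAL 1: VV[1][1]++ -> VV[1]=[0, 3]
Event 4: LOCAL 1: VV[1][1]++ -> VV[1]=[0, 4]
Event 5: LOCAL 1: VV[1][1]++ -> VV[1]=[0, 5]
Event 6: SEND 0->1: VV[0][0]++ -> VV[0]=[1, 0], msg_vec=[1, 0]; VV[1]=max(VV[1],msg_vec) then VV[1][1]++ -> VV[1]=[1, 6]
Event 7: SEND 0->1: VV[0][0]++ -> VV[0]=[2, 0], msg_vec=[2, 0]; VV[1]=max(VV[1],msg_vec) then VV[1][1]++ -> VV[1]=[2, 7]
Event 8: LOCAL 0: VV[0][0]++ -> VV[0]=[3, 0]
Event 9: LOCAL 1: VV[1][1]++ -> VV[1]=[2, 8]
Final vectors: VV[0]=[3, 0]; VV[1]=[2, 8]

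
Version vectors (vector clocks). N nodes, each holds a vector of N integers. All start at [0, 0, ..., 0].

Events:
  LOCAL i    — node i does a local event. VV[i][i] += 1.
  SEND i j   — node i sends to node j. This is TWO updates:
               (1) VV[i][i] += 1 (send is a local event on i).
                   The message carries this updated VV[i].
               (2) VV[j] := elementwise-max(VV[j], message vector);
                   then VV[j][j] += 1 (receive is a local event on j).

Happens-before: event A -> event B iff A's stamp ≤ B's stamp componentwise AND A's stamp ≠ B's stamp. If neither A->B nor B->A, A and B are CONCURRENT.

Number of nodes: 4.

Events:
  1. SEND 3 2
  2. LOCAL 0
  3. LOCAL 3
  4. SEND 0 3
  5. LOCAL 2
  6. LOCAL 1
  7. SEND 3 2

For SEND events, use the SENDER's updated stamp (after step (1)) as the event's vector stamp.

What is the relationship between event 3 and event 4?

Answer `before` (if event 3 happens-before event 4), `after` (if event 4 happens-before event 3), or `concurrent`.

Initial: VV[0]=[0, 0, 0, 0]
Initial: VV[1]=[0, 0, 0, 0]
Initial: VV[2]=[0, 0, 0, 0]
Initial: VV[3]=[0, 0, 0, 0]
Event 1: SEND 3->2: VV[3][3]++ -> VV[3]=[0, 0, 0, 1], msg_vec=[0, 0, 0, 1]; VV[2]=max(VV[2],msg_vec) then VV[2][2]++ -> VV[2]=[0, 0, 1, 1]
Event 2: LOCAL 0: VV[0][0]++ -> VV[0]=[1, 0, 0, 0]
Event 3: LOCAL 3: VV[3][3]++ -> VV[3]=[0, 0, 0, 2]
Event 4: SEND 0->3: VV[0][0]++ -> VV[0]=[2, 0, 0, 0], msg_vec=[2, 0, 0, 0]; VV[3]=max(VV[3],msg_vec) then VV[3][3]++ -> VV[3]=[2, 0, 0, 3]
Event 5: LOCAL 2: VV[2][2]++ -> VV[2]=[0, 0, 2, 1]
Event 6: LOCAL 1: VV[1][1]++ -> VV[1]=[0, 1, 0, 0]
Event 7: SEND 3->2: VV[3][3]++ -> VV[3]=[2, 0, 0, 4], msg_vec=[2, 0, 0, 4]; VV[2]=max(VV[2],msg_vec) then VV[2][2]++ -> VV[2]=[2, 0, 3, 4]
Event 3 stamp: [0, 0, 0, 2]
Event 4 stamp: [2, 0, 0, 0]
[0, 0, 0, 2] <= [2, 0, 0, 0]? False
[2, 0, 0, 0] <= [0, 0, 0, 2]? False
Relation: concurrent

Answer: concurrent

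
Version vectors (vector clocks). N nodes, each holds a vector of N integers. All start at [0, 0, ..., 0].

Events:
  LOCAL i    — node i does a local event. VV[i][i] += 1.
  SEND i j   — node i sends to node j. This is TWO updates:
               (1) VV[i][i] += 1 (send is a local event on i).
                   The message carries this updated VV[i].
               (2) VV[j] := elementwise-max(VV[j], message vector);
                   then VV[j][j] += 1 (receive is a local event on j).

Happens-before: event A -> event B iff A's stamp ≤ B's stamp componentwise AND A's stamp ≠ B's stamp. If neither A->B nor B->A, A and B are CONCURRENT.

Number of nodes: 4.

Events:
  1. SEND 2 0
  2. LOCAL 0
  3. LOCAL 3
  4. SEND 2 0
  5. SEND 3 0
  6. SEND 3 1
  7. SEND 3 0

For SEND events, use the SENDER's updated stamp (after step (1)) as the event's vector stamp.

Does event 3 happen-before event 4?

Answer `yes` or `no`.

Answer: no

Derivation:
Initial: VV[0]=[0, 0, 0, 0]
Initial: VV[1]=[0, 0, 0, 0]
Initial: VV[2]=[0, 0, 0, 0]
Initial: VV[3]=[0, 0, 0, 0]
Event 1: SEND 2->0: VV[2][2]++ -> VV[2]=[0, 0, 1, 0], msg_vec=[0, 0, 1, 0]; VV[0]=max(VV[0],msg_vec) then VV[0][0]++ -> VV[0]=[1, 0, 1, 0]
Event 2: LOCAL 0: VV[0][0]++ -> VV[0]=[2, 0, 1, 0]
Event 3: LOCAL 3: VV[3][3]++ -> VV[3]=[0, 0, 0, 1]
Event 4: SEND 2->0: VV[2][2]++ -> VV[2]=[0, 0, 2, 0], msg_vec=[0, 0, 2, 0]; VV[0]=max(VV[0],msg_vec) then VV[0][0]++ -> VV[0]=[3, 0, 2, 0]
Event 5: SEND 3->0: VV[3][3]++ -> VV[3]=[0, 0, 0, 2], msg_vec=[0, 0, 0, 2]; VV[0]=max(VV[0],msg_vec) then VV[0][0]++ -> VV[0]=[4, 0, 2, 2]
Event 6: SEND 3->1: VV[3][3]++ -> VV[3]=[0, 0, 0, 3], msg_vec=[0, 0, 0, 3]; VV[1]=max(VV[1],msg_vec) then VV[1][1]++ -> VV[1]=[0, 1, 0, 3]
Event 7: SEND 3->0: VV[3][3]++ -> VV[3]=[0, 0, 0, 4], msg_vec=[0, 0, 0, 4]; VV[0]=max(VV[0],msg_vec) then VV[0][0]++ -> VV[0]=[5, 0, 2, 4]
Event 3 stamp: [0, 0, 0, 1]
Event 4 stamp: [0, 0, 2, 0]
[0, 0, 0, 1] <= [0, 0, 2, 0]? False. Equal? False. Happens-before: False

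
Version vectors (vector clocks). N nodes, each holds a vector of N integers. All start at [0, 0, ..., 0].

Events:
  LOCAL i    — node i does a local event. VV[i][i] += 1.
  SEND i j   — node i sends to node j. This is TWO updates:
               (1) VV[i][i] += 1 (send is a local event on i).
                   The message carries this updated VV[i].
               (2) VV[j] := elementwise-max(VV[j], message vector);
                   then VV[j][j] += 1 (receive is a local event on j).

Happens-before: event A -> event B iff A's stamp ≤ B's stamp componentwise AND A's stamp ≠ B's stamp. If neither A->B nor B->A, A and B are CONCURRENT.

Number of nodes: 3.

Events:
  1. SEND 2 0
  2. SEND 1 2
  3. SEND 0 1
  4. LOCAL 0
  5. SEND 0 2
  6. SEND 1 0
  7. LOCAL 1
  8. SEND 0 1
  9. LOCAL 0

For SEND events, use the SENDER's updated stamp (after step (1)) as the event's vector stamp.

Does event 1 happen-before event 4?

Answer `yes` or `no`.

Initial: VV[0]=[0, 0, 0]
Initial: VV[1]=[0, 0, 0]
Initial: VV[2]=[0, 0, 0]
Event 1: SEND 2->0: VV[2][2]++ -> VV[2]=[0, 0, 1], msg_vec=[0, 0, 1]; VV[0]=max(VV[0],msg_vec) then VV[0][0]++ -> VV[0]=[1, 0, 1]
Event 2: SEND 1->2: VV[1][1]++ -> VV[1]=[0, 1, 0], msg_vec=[0, 1, 0]; VV[2]=max(VV[2],msg_vec) then VV[2][2]++ -> VV[2]=[0, 1, 2]
Event 3: SEND 0->1: VV[0][0]++ -> VV[0]=[2, 0, 1], msg_vec=[2, 0, 1]; VV[1]=max(VV[1],msg_vec) then VV[1][1]++ -> VV[1]=[2, 2, 1]
Event 4: LOCAL 0: VV[0][0]++ -> VV[0]=[3, 0, 1]
Event 5: SEND 0->2: VV[0][0]++ -> VV[0]=[4, 0, 1], msg_vec=[4, 0, 1]; VV[2]=max(VV[2],msg_vec) then VV[2][2]++ -> VV[2]=[4, 1, 3]
Event 6: SEND 1->0: VV[1][1]++ -> VV[1]=[2, 3, 1], msg_vec=[2, 3, 1]; VV[0]=max(VV[0],msg_vec) then VV[0][0]++ -> VV[0]=[5, 3, 1]
Event 7: LOCAL 1: VV[1][1]++ -> VV[1]=[2, 4, 1]
Event 8: SEND 0->1: VV[0][0]++ -> VV[0]=[6, 3, 1], msg_vec=[6, 3, 1]; VV[1]=max(VV[1],msg_vec) then VV[1][1]++ -> VV[1]=[6, 5, 1]
Event 9: LOCAL 0: VV[0][0]++ -> VV[0]=[7, 3, 1]
Event 1 stamp: [0, 0, 1]
Event 4 stamp: [3, 0, 1]
[0, 0, 1] <= [3, 0, 1]? True. Equal? False. Happens-before: True

Answer: yes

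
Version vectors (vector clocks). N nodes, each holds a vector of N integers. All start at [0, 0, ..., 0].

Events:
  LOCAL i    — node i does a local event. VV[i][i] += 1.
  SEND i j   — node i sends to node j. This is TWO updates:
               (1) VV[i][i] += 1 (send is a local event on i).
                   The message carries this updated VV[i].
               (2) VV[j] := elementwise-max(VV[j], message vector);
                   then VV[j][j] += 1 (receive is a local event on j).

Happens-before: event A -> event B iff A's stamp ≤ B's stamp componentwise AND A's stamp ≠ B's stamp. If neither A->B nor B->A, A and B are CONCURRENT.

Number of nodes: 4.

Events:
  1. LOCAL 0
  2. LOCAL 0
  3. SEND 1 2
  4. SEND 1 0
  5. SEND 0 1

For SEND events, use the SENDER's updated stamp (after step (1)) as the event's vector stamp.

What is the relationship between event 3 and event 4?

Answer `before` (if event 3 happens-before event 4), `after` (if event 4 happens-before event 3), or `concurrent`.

Answer: before

Derivation:
Initial: VV[0]=[0, 0, 0, 0]
Initial: VV[1]=[0, 0, 0, 0]
Initial: VV[2]=[0, 0, 0, 0]
Initial: VV[3]=[0, 0, 0, 0]
Event 1: LOCAL 0: VV[0][0]++ -> VV[0]=[1, 0, 0, 0]
Event 2: LOCAL 0: VV[0][0]++ -> VV[0]=[2, 0, 0, 0]
Event 3: SEND 1->2: VV[1][1]++ -> VV[1]=[0, 1, 0, 0], msg_vec=[0, 1, 0, 0]; VV[2]=max(VV[2],msg_vec) then VV[2][2]++ -> VV[2]=[0, 1, 1, 0]
Event 4: SEND 1->0: VV[1][1]++ -> VV[1]=[0, 2, 0, 0], msg_vec=[0, 2, 0, 0]; VV[0]=max(VV[0],msg_vec) then VV[0][0]++ -> VV[0]=[3, 2, 0, 0]
Event 5: SEND 0->1: VV[0][0]++ -> VV[0]=[4, 2, 0, 0], msg_vec=[4, 2, 0, 0]; VV[1]=max(VV[1],msg_vec) then VV[1][1]++ -> VV[1]=[4, 3, 0, 0]
Event 3 stamp: [0, 1, 0, 0]
Event 4 stamp: [0, 2, 0, 0]
[0, 1, 0, 0] <= [0, 2, 0, 0]? True
[0, 2, 0, 0] <= [0, 1, 0, 0]? False
Relation: before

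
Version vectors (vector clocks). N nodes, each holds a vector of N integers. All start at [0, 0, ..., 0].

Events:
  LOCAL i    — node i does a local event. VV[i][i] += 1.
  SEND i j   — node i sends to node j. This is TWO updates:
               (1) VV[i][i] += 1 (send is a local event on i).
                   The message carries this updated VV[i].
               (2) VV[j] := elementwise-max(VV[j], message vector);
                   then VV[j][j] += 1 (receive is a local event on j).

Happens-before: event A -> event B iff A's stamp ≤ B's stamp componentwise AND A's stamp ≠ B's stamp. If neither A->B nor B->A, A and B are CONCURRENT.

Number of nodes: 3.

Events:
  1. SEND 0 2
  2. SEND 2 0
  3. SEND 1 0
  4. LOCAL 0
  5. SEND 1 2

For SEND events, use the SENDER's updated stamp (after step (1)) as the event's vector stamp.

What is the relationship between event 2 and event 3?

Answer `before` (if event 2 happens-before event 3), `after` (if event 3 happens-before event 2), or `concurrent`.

Initial: VV[0]=[0, 0, 0]
Initial: VV[1]=[0, 0, 0]
Initial: VV[2]=[0, 0, 0]
Event 1: SEND 0->2: VV[0][0]++ -> VV[0]=[1, 0, 0], msg_vec=[1, 0, 0]; VV[2]=max(VV[2],msg_vec) then VV[2][2]++ -> VV[2]=[1, 0, 1]
Event 2: SEND 2->0: VV[2][2]++ -> VV[2]=[1, 0, 2], msg_vec=[1, 0, 2]; VV[0]=max(VV[0],msg_vec) then VV[0][0]++ -> VV[0]=[2, 0, 2]
Event 3: SEND 1->0: VV[1][1]++ -> VV[1]=[0, 1, 0], msg_vec=[0, 1, 0]; VV[0]=max(VV[0],msg_vec) then VV[0][0]++ -> VV[0]=[3, 1, 2]
Event 4: LOCAL 0: VV[0][0]++ -> VV[0]=[4, 1, 2]
Event 5: SEND 1->2: VV[1][1]++ -> VV[1]=[0, 2, 0], msg_vec=[0, 2, 0]; VV[2]=max(VV[2],msg_vec) then VV[2][2]++ -> VV[2]=[1, 2, 3]
Event 2 stamp: [1, 0, 2]
Event 3 stamp: [0, 1, 0]
[1, 0, 2] <= [0, 1, 0]? False
[0, 1, 0] <= [1, 0, 2]? False
Relation: concurrent

Answer: concurrent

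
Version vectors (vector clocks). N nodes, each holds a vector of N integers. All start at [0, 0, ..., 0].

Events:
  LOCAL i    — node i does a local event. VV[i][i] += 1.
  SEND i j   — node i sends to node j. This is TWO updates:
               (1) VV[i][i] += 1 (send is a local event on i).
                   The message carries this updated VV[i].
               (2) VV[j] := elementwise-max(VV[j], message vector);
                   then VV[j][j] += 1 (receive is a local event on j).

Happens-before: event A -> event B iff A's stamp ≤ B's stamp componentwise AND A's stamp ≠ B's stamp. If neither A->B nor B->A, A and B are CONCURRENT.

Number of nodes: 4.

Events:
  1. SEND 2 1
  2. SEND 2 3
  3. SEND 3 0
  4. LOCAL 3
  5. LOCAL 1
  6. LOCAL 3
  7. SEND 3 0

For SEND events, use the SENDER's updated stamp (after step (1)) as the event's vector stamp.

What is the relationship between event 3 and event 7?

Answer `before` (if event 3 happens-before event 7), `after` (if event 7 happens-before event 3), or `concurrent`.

Answer: before

Derivation:
Initial: VV[0]=[0, 0, 0, 0]
Initial: VV[1]=[0, 0, 0, 0]
Initial: VV[2]=[0, 0, 0, 0]
Initial: VV[3]=[0, 0, 0, 0]
Event 1: SEND 2->1: VV[2][2]++ -> VV[2]=[0, 0, 1, 0], msg_vec=[0, 0, 1, 0]; VV[1]=max(VV[1],msg_vec) then VV[1][1]++ -> VV[1]=[0, 1, 1, 0]
Event 2: SEND 2->3: VV[2][2]++ -> VV[2]=[0, 0, 2, 0], msg_vec=[0, 0, 2, 0]; VV[3]=max(VV[3],msg_vec) then VV[3][3]++ -> VV[3]=[0, 0, 2, 1]
Event 3: SEND 3->0: VV[3][3]++ -> VV[3]=[0, 0, 2, 2], msg_vec=[0, 0, 2, 2]; VV[0]=max(VV[0],msg_vec) then VV[0][0]++ -> VV[0]=[1, 0, 2, 2]
Event 4: LOCAL 3: VV[3][3]++ -> VV[3]=[0, 0, 2, 3]
Event 5: LOCAL 1: VV[1][1]++ -> VV[1]=[0, 2, 1, 0]
Event 6: LOCAL 3: VV[3][3]++ -> VV[3]=[0, 0, 2, 4]
Event 7: SEND 3->0: VV[3][3]++ -> VV[3]=[0, 0, 2, 5], msg_vec=[0, 0, 2, 5]; VV[0]=max(VV[0],msg_vec) then VV[0][0]++ -> VV[0]=[2, 0, 2, 5]
Event 3 stamp: [0, 0, 2, 2]
Event 7 stamp: [0, 0, 2, 5]
[0, 0, 2, 2] <= [0, 0, 2, 5]? True
[0, 0, 2, 5] <= [0, 0, 2, 2]? False
Relation: before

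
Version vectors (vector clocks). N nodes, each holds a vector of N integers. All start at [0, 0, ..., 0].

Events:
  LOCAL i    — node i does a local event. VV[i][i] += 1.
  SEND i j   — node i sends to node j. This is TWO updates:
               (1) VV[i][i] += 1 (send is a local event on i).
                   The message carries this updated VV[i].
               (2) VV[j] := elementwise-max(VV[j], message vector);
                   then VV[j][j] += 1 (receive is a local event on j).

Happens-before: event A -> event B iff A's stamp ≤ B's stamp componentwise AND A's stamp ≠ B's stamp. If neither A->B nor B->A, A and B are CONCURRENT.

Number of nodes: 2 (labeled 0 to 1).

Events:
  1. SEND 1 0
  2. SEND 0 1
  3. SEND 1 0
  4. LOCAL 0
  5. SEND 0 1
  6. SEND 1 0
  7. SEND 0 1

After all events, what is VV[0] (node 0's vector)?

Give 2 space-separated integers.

Answer: 7 5

Derivation:
Initial: VV[0]=[0, 0]
Initial: VV[1]=[0, 0]
Event 1: SEND 1->0: VV[1][1]++ -> VV[1]=[0, 1], msg_vec=[0, 1]; VV[0]=max(VV[0],msg_vec) then VV[0][0]++ -> VV[0]=[1, 1]
Event 2: SEND 0->1: VV[0][0]++ -> VV[0]=[2, 1], msg_vec=[2, 1]; VV[1]=max(VV[1],msg_vec) then VV[1][1]++ -> VV[1]=[2, 2]
Event 3: SEND 1->0: VV[1][1]++ -> VV[1]=[2, 3], msg_vec=[2, 3]; VV[0]=max(VV[0],msg_vec) then VV[0][0]++ -> VV[0]=[3, 3]
Event 4: LOCAL 0: VV[0][0]++ -> VV[0]=[4, 3]
Event 5: SEND 0->1: VV[0][0]++ -> VV[0]=[5, 3], msg_vec=[5, 3]; VV[1]=max(VV[1],msg_vec) then VV[1][1]++ -> VV[1]=[5, 4]
Event 6: SEND 1->0: VV[1][1]++ -> VV[1]=[5, 5], msg_vec=[5, 5]; VV[0]=max(VV[0],msg_vec) then VV[0][0]++ -> VV[0]=[6, 5]
Event 7: SEND 0->1: VV[0][0]++ -> VV[0]=[7, 5], msg_vec=[7, 5]; VV[1]=max(VV[1],msg_vec) then VV[1][1]++ -> VV[1]=[7, 6]
Final vectors: VV[0]=[7, 5]; VV[1]=[7, 6]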